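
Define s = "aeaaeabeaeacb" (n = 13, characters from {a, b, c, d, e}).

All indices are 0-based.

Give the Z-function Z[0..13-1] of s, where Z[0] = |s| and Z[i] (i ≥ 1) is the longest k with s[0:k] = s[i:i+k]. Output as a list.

[13, 0, 1, 3, 0, 1, 0, 0, 3, 0, 1, 0, 0]

Z[0]=13
i=1: i≥r, start 0; Z[1]=0
i=2: i≥r, start 0; Z[2]=1 grow→box=[2,3)
i=3: i≥r, start 0; Z[3]=3 grow→box=[3,6)
i=4: min(r-i=2, Z[1]=0)=0; Z[4]=0
i=5: min(r-i=1, Z[2]=1)=1; Z[5]=1
i=6: i≥r, start 0; Z[6]=0
i=7: i≥r, start 0; Z[7]=0
i=8: i≥r, start 0; Z[8]=3 grow→box=[8,11)
i=9: min(r-i=2, Z[1]=0)=0; Z[9]=0
i=10: min(r-i=1, Z[2]=1)=1; Z[10]=1
i=11: i≥r, start 0; Z[11]=0
i=12: i≥r, start 0; Z[12]=0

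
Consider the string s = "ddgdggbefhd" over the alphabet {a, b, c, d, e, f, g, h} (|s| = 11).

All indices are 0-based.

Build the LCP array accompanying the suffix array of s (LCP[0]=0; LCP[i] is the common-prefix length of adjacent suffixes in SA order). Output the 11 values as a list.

[0, 0, 1, 1, 2, 0, 0, 0, 1, 1, 0]

sorted suffixes:
  #0 SA[0]=6  'befhd'
  #1 SA[1]=10  'd'
  #2 SA[2]=0  'ddgdggbefhd'
  #3 SA[3]=1  'dgdggbefhd'
  #4 SA[4]=3  'dggbefhd'
  #5 SA[5]=7  'efhd'
  #6 SA[6]=8  'fhd'
  #7 SA[7]=5  'gbefhd'
  #8 SA[8]=2  'gdggbefhd'
  #9 SA[9]=4  'ggbefhd'
  #10 SA[10]=9  'hd'

SA = [6, 10, 0, 1, 3, 7, 8, 5, 2, 4, 9]
rank  pair      lcp
   1  s[6:],s[10:]  0  ''
   2  s[10:],s[0:]  1  'd'
   3  s[0:],s[1:]  1  'd'
   4  s[1:],s[3:]  2  'dg'
   5  s[3:],s[7:]  0  ''
   6  s[7:],s[8:]  0  ''
   7  s[8:],s[5:]  0  ''
   8  s[5:],s[2:]  1  'g'
   9  s[2:],s[4:]  1  'g'
  10  s[4:],s[9:]  0  ''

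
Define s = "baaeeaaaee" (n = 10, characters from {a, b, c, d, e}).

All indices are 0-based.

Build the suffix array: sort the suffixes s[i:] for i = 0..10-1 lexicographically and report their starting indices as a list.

[5, 6, 1, 7, 2, 0, 9, 4, 8, 3]

sorted suffixes:
  #0 SA[0]=5  'aaaee'
  #1 SA[1]=6  'aaee'
  #2 SA[2]=1  'aaeeaaaee'
  #3 SA[3]=7  'aee'
  #4 SA[4]=2  'aeeaaaee'
  #5 SA[5]=0  'baaeeaaaee'
  #6 SA[6]=9  'e'
  #7 SA[7]=4  'eaaaee'
  #8 SA[8]=8  'ee'
  #9 SA[9]=3  'eeaaaee'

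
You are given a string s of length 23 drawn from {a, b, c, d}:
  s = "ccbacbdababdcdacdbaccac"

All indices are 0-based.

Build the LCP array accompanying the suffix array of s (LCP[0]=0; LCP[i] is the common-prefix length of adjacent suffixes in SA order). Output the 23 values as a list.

sorted suffixes:
  #0 SA[0]=7  'ababdcdacdbaccac'
  #1 SA[1]=9  'abdcdacdbaccac'
  #2 SA[2]=21  'ac'
  #3 SA[3]=3  'acbdababdcdacdbaccac'
  #4 SA[4]=18  'accac'
  #5 SA[5]=14  'acdbaccac'
  #6 SA[6]=8  'babdcdacdbaccac'
  #7 SA[7]=2  'bacbdababdcdacdbaccac'
  #8 SA[8]=17  'baccac'
  #9 SA[9]=5  'bdababdcdacdbaccac'
  #10 SA[10]=10  'bdcdacdbaccac'
  #11 SA[11]=22  'c'
  #12 SA[12]=20  'cac'
  #13 SA[13]=1  'cbacbdababdcdacdbaccac'
  #14 SA[14]=4  'cbdababdcdacdbaccac'
  #15 SA[15]=19  'ccac'
  #16 SA[16]=0  'ccbacbdababdcdacdbaccac'
  #17 SA[17]=12  'cdacdbaccac'
  #18 SA[18]=15  'cdbaccac'
  #19 SA[19]=6  'dababdcdacdbaccac'
  #20 SA[20]=13  'dacdbaccac'
  #21 SA[21]=16  'dbaccac'
  #22 SA[22]=11  'dcdacdbaccac'

SA = [7, 9, 21, 3, 18, 14, 8, 2, 17, 5, 10, 22, 20, 1, 4, 19, 0, 12, 15, 6, 13, 16, 11]
[i] adj suffixes → lcp
  [1] 7/9 → 2 ('ab')
  [2] 9/21 → 1 ('a')
  [3] 21/3 → 2 ('ac')
  [4] 3/18 → 2 ('ac')
  [5] 18/14 → 2 ('ac')
  [6] 14/8 → 0 ('')
  [7] 8/2 → 2 ('ba')
  [8] 2/17 → 3 ('bac')
  [9] 17/5 → 1 ('b')
  [10] 5/10 → 2 ('bd')
  [11] 10/22 → 0 ('')
  [12] 22/20 → 1 ('c')
  [13] 20/1 → 1 ('c')
  [14] 1/4 → 2 ('cb')
  [15] 4/19 → 1 ('c')
  [16] 19/0 → 2 ('cc')
  [17] 0/12 → 1 ('c')
  [18] 12/15 → 2 ('cd')
  [19] 15/6 → 0 ('')
  [20] 6/13 → 2 ('da')
  [21] 13/16 → 1 ('d')
  [22] 16/11 → 1 ('d')

[0, 2, 1, 2, 2, 2, 0, 2, 3, 1, 2, 0, 1, 1, 2, 1, 2, 1, 2, 0, 2, 1, 1]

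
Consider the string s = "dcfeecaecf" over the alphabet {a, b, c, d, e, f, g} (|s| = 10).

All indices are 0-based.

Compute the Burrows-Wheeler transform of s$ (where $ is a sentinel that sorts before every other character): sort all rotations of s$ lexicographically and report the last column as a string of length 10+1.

rank  rotation     last
    0  $dcfeecaecf  f
    1  aecf$dcfeec  c
    2  caecf$dcfee  e
    3  cf$dcfeecae  e
    4  cfeecaecf$d  d
    5  dcfeecaecf$  $
    6  ecaecf$dcfe  e
    7  ecf$dcfeeca  a
    8  eecaecf$dcf  f
    9  f$dcfeecaec  c
   10  feecaecf$dc  c

fceed$eafcc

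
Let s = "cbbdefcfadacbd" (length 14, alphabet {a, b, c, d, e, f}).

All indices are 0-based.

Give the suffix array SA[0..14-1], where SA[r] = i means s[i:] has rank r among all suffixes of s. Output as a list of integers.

rank | idx | suffix
   0 |  10 | acbd
   1 |   8 | adacbd
   2 |   1 | bbdefcfadacbd
   3 |  12 | bd
   4 |   2 | bdefcfadacbd
   5 |   0 | cbbdefcfadacbd
   6 |  11 | cbd
   7 |   6 | cfadacbd
   8 |  13 | d
   9 |   9 | dacbd
  10 |   3 | defcfadacbd
  11 |   4 | efcfadacbd
  12 |   7 | fadacbd
  13 |   5 | fcfadacbd

[10, 8, 1, 12, 2, 0, 11, 6, 13, 9, 3, 4, 7, 5]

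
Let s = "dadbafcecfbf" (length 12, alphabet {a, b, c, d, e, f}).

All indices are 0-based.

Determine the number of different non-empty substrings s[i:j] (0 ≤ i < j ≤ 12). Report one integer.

rank | idx | suffix
   0 |   1 | adbafcecfbf
   1 |   4 | afcecfbf
   2 |   3 | bafcecfbf
   3 |  10 | bf
   4 |   6 | cecfbf
   5 |   8 | cfbf
   6 |   0 | dadbafcecfbf
   7 |   2 | dbafcecfbf
   8 |   7 | ecfbf
   9 |  11 | f
  10 |   9 | fbf
  11 |   5 | fcecfbf

SA = [1, 4, 3, 10, 6, 8, 0, 2, 7, 11, 9, 5]
rank  pair      lcp
   1  s[1:],s[4:]  1  'a'
   2  s[4:],s[3:]  0  ''
   3  s[3:],s[10:]  1  'b'
   4  s[10:],s[6:]  0  ''
   5  s[6:],s[8:]  1  'c'
   6  s[8:],s[0:]  0  ''
   7  s[0:],s[2:]  1  'd'
   8  s[2:],s[7:]  0  ''
   9  s[7:],s[11:]  0  ''
  10  s[11:],s[9:]  1  'f'
  11  s[9:],s[5:]  1  'f'

n(n+1)/2 = 12·13/2 = 78
Σ LCP = 0 + 1 + 0 + 1 + 0 + 1 + 0 + 1 + 0 + 0 + 1 + 1 = 6
distinct = 78 − 6 = 72

72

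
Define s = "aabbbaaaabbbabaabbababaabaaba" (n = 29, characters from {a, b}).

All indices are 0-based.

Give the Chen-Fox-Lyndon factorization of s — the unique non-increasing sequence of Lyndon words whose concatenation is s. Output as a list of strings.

emit factor 1: 'aabbb' (i=0, period=5)
emit factor 2: 'aaaabbbabaabbababaabaab' (i=5, period=23)
emit factor 3: 'a' (i=28, period=1)

["aabbb", "aaaabbbabaabbababaabaab", "a"]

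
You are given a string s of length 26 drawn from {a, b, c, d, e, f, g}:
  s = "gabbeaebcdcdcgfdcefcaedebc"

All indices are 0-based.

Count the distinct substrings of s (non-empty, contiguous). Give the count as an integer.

324

rank→(start, suffix):
  0 → (1, 'abbeaebcdcdcgfdcefcaedebc')
  1 → (5, 'aebcdcdcgfdcefcaedebc')
  2 → (20, 'aedebc')
  3 → (2, 'bbeaebcdcdcgfdcefcaedebc')
  4 → (24, 'bc')
  5 → (7, 'bcdcdcgfdcefcaedebc')
  6 → (3, 'beaebcdcdcgfdcefcaedebc')
  7 → (25, 'c')
  8 → (19, 'caedebc')
  9 → (8, 'cdcdcgfdcefcaedebc')
  10 → (10, 'cdcgfdcefcaedebc')
  11 → (16, 'cefcaedebc')
  12 → (12, 'cgfdcefcaedebc')
  13 → (9, 'dcdcgfdcefcaedebc')
  14 → (15, 'dcefcaedebc')
  15 → (11, 'dcgfdcefcaedebc')
  16 → (22, 'debc')
  17 → (4, 'eaebcdcdcgfdcefcaedebc')
  18 → (23, 'ebc')
  19 → (6, 'ebcdcdcgfdcefcaedebc')
  20 → (21, 'edebc')
  21 → (17, 'efcaedebc')
  22 → (18, 'fcaedebc')
  23 → (14, 'fdcefcaedebc')
  24 → (0, 'gabbeaebcdcdcgfdcefcaedebc')
  25 → (13, 'gfdcefcaedebc')

SA = [1, 5, 20, 2, 24, 7, 3, 25, 19, 8, 10, 16, 12, 9, 15, 11, 22, 4, 23, 6, 21, 17, 18, 14, 0, 13]
rank  pair      lcp
   1  s[1:],s[5:]  1  'a'
   2  s[5:],s[20:]  2  'ae'
   3  s[20:],s[2:]  0  ''
   4  s[2:],s[24:]  1  'b'
   5  s[24:],s[7:]  2  'bc'
   6  s[7:],s[3:]  1  'b'
   7  s[3:],s[25:]  0  ''
   8  s[25:],s[19:]  1  'c'
   9  s[19:],s[8:]  1  'c'
  10  s[8:],s[10:]  3  'cdc'
  11  s[10:],s[16:]  1  'c'
  12  s[16:],s[12:]  1  'c'
  13  s[12:],s[9:]  0  ''
  14  s[9:],s[15:]  2  'dc'
  15  s[15:],s[11:]  2  'dc'
  16  s[11:],s[22:]  1  'd'
  17  s[22:],s[4:]  0  ''
  18  s[4:],s[23:]  1  'e'
  19  s[23:],s[6:]  3  'ebc'
  20  s[6:],s[21:]  1  'e'
  21  s[21:],s[17:]  1  'e'
  22  s[17:],s[18:]  0  ''
  23  s[18:],s[14:]  1  'f'
  24  s[14:],s[0:]  0  ''
  25  s[0:],s[13:]  1  'g'

n(n+1)/2 = 26·27/2 = 351
Σ LCP = 0 + 1 + 2 + 0 + 1 + 2 + 1 + 0 + 1 + 1 + 3 + 1 + 1 + 0 + 2 + 2 + 1 + 0 + 1 + 3 + 1 + 1 + 0 + 1 + 0 + 1 = 27
distinct = 351 − 27 = 324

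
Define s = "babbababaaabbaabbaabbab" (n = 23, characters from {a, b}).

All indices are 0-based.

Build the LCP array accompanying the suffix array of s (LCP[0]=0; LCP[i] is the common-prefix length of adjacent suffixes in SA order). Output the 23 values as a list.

rank | idx | suffix
   0 |   8 | aaabbaabbaabbab
   1 |   9 | aabbaabbaabbab
   2 |  13 | aabbaabbab
   3 |  17 | aabbab
   4 |  21 | ab
   5 |   6 | abaaabbaabbaabbab
   6 |   4 | ababaaabbaabbaabbab
   7 |  10 | abbaabbaabbab
   8 |  14 | abbaabbab
   9 |  18 | abbab
  10 |   1 | abbababaaabbaabbaabbab
  11 |  22 | b
  12 |   7 | baaabbaabbaabbab
  13 |  12 | baabbaabbab
  14 |  16 | baabbab
  15 |  20 | bab
  16 |   5 | babaaabbaabbaabbab
  17 |   3 | bababaaabbaabbaabbab
  18 |   0 | babbababaaabbaabbaabbab
  19 |  11 | bbaabbaabbab
  20 |  15 | bbaabbab
  21 |  19 | bbab
  22 |   2 | bbababaaabbaabbaabbab

SA = [8, 9, 13, 17, 21, 6, 4, 10, 14, 18, 1, 22, 7, 12, 16, 20, 5, 3, 0, 11, 15, 19, 2]
i: (SA[i-1],SA[i]) lcp shared
  1: (8,9) 2 'aa'
  2: (9,13) 9 'aabbaabba'
  3: (13,17) 5 'aabba'
  4: (17,21) 1 'a'
  5: (21,6) 2 'ab'
  6: (6,4) 3 'aba'
  7: (4,10) 2 'ab'
  8: (10,14) 8 'abbaabba'
  9: (14,18) 4 'abba'
  10: (18,1) 5 'abbab'
  11: (1,22) 0 ''
  12: (22,7) 1 'b'
  13: (7,12) 3 'baa'
  14: (12,16) 6 'baabba'
  15: (16,20) 2 'ba'
  16: (20,5) 3 'bab'
  17: (5,3) 4 'baba'
  18: (3,0) 3 'bab'
  19: (0,11) 1 'b'
  20: (11,15) 7 'bbaabba'
  21: (15,19) 3 'bba'
  22: (19,2) 4 'bbab'

[0, 2, 9, 5, 1, 2, 3, 2, 8, 4, 5, 0, 1, 3, 6, 2, 3, 4, 3, 1, 7, 3, 4]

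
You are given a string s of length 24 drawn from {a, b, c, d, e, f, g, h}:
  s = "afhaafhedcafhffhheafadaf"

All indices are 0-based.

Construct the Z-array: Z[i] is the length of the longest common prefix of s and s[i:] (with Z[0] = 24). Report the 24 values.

Z[0]=24
i=1: fresh scan; Z[1]=0
i=2: fresh scan; Z[2]=0
i=3: fresh scan; Z[3]=1 grow→box=[3,4)
i=4: fresh scan; Z[4]=3 grow→box=[4,7)
i=5: min(r-i=2, Z[1]=0)=0; Z[5]=0
i=6: min(r-i=1, Z[2]=0)=0; Z[6]=0
i=7: fresh scan; Z[7]=0
i=8: fresh scan; Z[8]=0
i=9: fresh scan; Z[9]=0
i=10: fresh scan; Z[10]=3 grow→box=[10,13)
i=11: min(r-i=2, Z[1]=0)=0; Z[11]=0
i=12: min(r-i=1, Z[2]=0)=0; Z[12]=0
i=13: fresh scan; Z[13]=0
i=14: fresh scan; Z[14]=0
i=15: fresh scan; Z[15]=0
i=16: fresh scan; Z[16]=0
i=17: fresh scan; Z[17]=0
i=18: fresh scan; Z[18]=2 grow→box=[18,20)
i=19: min(r-i=1, Z[1]=0)=0; Z[19]=0
i=20: fresh scan; Z[20]=1 grow→box=[20,21)
i=21: fresh scan; Z[21]=0
i=22: fresh scan; Z[22]=2 grow→box=[22,24)
i=23: min(r-i=1, Z[1]=0)=0; Z[23]=0

[24, 0, 0, 1, 3, 0, 0, 0, 0, 0, 3, 0, 0, 0, 0, 0, 0, 0, 2, 0, 1, 0, 2, 0]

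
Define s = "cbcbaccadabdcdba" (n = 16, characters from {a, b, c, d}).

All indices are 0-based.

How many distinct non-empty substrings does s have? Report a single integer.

122

sorted suffixes:
  #0 SA[0]=15  'a'
  #1 SA[1]=9  'abdcdba'
  #2 SA[2]=4  'accadabdcdba'
  #3 SA[3]=7  'adabdcdba'
  #4 SA[4]=14  'ba'
  #5 SA[5]=3  'baccadabdcdba'
  #6 SA[6]=1  'bcbaccadabdcdba'
  #7 SA[7]=10  'bdcdba'
  #8 SA[8]=6  'cadabdcdba'
  #9 SA[9]=2  'cbaccadabdcdba'
  #10 SA[10]=0  'cbcbaccadabdcdba'
  #11 SA[11]=5  'ccadabdcdba'
  #12 SA[12]=12  'cdba'
  #13 SA[13]=8  'dabdcdba'
  #14 SA[14]=13  'dba'
  #15 SA[15]=11  'dcdba'

SA = [15, 9, 4, 7, 14, 3, 1, 10, 6, 2, 0, 5, 12, 8, 13, 11]
rank  pair      lcp
   1  s[15:],s[9:]  1  'a'
   2  s[9:],s[4:]  1  'a'
   3  s[4:],s[7:]  1  'a'
   4  s[7:],s[14:]  0  ''
   5  s[14:],s[3:]  2  'ba'
   6  s[3:],s[1:]  1  'b'
   7  s[1:],s[10:]  1  'b'
   8  s[10:],s[6:]  0  ''
   9  s[6:],s[2:]  1  'c'
  10  s[2:],s[0:]  2  'cb'
  11  s[0:],s[5:]  1  'c'
  12  s[5:],s[12:]  1  'c'
  13  s[12:],s[8:]  0  ''
  14  s[8:],s[13:]  1  'd'
  15  s[13:],s[11:]  1  'd'

n(n+1)/2 = 16·17/2 = 136
Σ LCP = 0 + 1 + 1 + 1 + 0 + 2 + 1 + 1 + 0 + 1 + 2 + 1 + 1 + 0 + 1 + 1 = 14
distinct = 136 − 14 = 122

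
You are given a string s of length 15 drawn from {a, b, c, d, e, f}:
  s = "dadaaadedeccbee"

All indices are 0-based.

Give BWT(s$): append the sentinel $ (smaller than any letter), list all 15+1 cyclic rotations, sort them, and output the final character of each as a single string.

rank  rotation          last
    0  $dadaaadedeccbee  e
    1  aaadedeccbee$dad  d
    2  aadedeccbee$dada  a
    3  adaaadedeccbee$d  d
    4  adedeccbee$dadaa  a
    5  bee$dadaaadedecc  c
    6  cbee$dadaaadedec  c
    7  ccbee$dadaaadede  e
    8  daaadedeccbee$da  a
    9  dadaaadedeccbee$  $
   10  deccbee$dadaaade  e
   11  dedeccbee$dadaaa  a
   12  e$dadaaadedeccbe  e
   13  eccbee$dadaaaded  d
   14  edeccbee$dadaaad  d
   15  ee$dadaaadedeccb  b

edadaccea$eaeddb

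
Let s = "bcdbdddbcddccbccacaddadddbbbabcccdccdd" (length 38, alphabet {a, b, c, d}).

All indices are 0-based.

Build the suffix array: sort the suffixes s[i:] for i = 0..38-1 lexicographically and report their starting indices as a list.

[28, 16, 18, 21, 27, 26, 25, 13, 29, 0, 7, 3, 15, 17, 12, 14, 11, 30, 31, 34, 1, 32, 35, 8, 37, 20, 24, 6, 2, 10, 33, 36, 19, 23, 5, 9, 22, 4]

sorted suffixes:
  #0 SA[0]=28  'abcccdccdd'
  #1 SA[1]=16  'acaddadddbbbabcccdccdd'
  #2 SA[2]=18  'addadddbbbabcccdccdd'
  #3 SA[3]=21  'adddbbbabcccdccdd'
  #4 SA[4]=27  'babcccdccdd'
  #5 SA[5]=26  'bbabcccdccdd'
  #6 SA[6]=25  'bbbabcccdccdd'
  #7 SA[7]=13  'bccacaddadddbbbabcccdccdd'
  #8 SA[8]=29  'bcccdccdd'
  #9 SA[9]=0  'bcdbdddbcddccbccacaddadddbbbabcccdccdd'
  #10 SA[10]=7  'bcddccbccacaddadddbbbabcccdccdd'
  #11 SA[11]=3  'bdddbcddccbccacaddadddbbbabcccdccdd'
  #12 SA[12]=15  'cacaddadddbbbabcccdccdd'
  #13 SA[13]=17  'caddadddbbbabcccdccdd'
  #14 SA[14]=12  'cbccacaddadddbbbabcccdccdd'
  #15 SA[15]=14  'ccacaddadddbbbabcccdccdd'
  #16 SA[16]=11  'ccbccacaddadddbbbabcccdccdd'
  #17 SA[17]=30  'cccdccdd'
  #18 SA[18]=31  'ccdccdd'
  #19 SA[19]=34  'ccdd'
  #20 SA[20]=1  'cdbdddbcddccbccacaddadddbbbabcccdccdd'
  #21 SA[21]=32  'cdccdd'
  #22 SA[22]=35  'cdd'
  #23 SA[23]=8  'cddccbccacaddadddbbbabcccdccdd'
  #24 SA[24]=37  'd'
  #25 SA[25]=20  'dadddbbbabcccdccdd'
  #26 SA[26]=24  'dbbbabcccdccdd'
  #27 SA[27]=6  'dbcddccbccacaddadddbbbabcccdccdd'
  #28 SA[28]=2  'dbdddbcddccbccacaddadddbbbabcccdccdd'
  #29 SA[29]=10  'dccbccacaddadddbbbabcccdccdd'
  #30 SA[30]=33  'dccdd'
  #31 SA[31]=36  'dd'
  #32 SA[32]=19  'ddadddbbbabcccdccdd'
  #33 SA[33]=23  'ddbbbabcccdccdd'
  #34 SA[34]=5  'ddbcddccbccacaddadddbbbabcccdccdd'
  #35 SA[35]=9  'ddccbccacaddadddbbbabcccdccdd'
  #36 SA[36]=22  'dddbbbabcccdccdd'
  #37 SA[37]=4  'dddbcddccbccacaddadddbbbabcccdccdd'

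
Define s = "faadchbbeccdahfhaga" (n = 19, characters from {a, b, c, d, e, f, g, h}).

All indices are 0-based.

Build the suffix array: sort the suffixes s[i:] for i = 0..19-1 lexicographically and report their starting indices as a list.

sorted suffixes:
  #0 SA[0]=18  'a'
  #1 SA[1]=1  'aadchbbeccdahfhaga'
  #2 SA[2]=2  'adchbbeccdahfhaga'
  #3 SA[3]=16  'aga'
  #4 SA[4]=12  'ahfhaga'
  #5 SA[5]=6  'bbeccdahfhaga'
  #6 SA[6]=7  'beccdahfhaga'
  #7 SA[7]=9  'ccdahfhaga'
  #8 SA[8]=10  'cdahfhaga'
  #9 SA[9]=4  'chbbeccdahfhaga'
  #10 SA[10]=11  'dahfhaga'
  #11 SA[11]=3  'dchbbeccdahfhaga'
  #12 SA[12]=8  'eccdahfhaga'
  #13 SA[13]=0  'faadchbbeccdahfhaga'
  #14 SA[14]=14  'fhaga'
  #15 SA[15]=17  'ga'
  #16 SA[16]=15  'haga'
  #17 SA[17]=5  'hbbeccdahfhaga'
  #18 SA[18]=13  'hfhaga'

[18, 1, 2, 16, 12, 6, 7, 9, 10, 4, 11, 3, 8, 0, 14, 17, 15, 5, 13]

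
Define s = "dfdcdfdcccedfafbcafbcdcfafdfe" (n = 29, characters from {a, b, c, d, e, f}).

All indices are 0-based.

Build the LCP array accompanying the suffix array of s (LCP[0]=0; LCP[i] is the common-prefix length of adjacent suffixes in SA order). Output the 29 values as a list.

[0, 4, 2, 0, 2, 0, 1, 2, 1, 2, 1, 1, 0, 2, 2, 1, 2, 4, 2, 0, 1, 0, 3, 1, 3, 1, 3, 2, 1]

rank | idx | suffix
   0 |  13 | afbcafbcdcfafdfe
   1 |  17 | afbcdcfafdfe
   2 |  24 | afdfe
   3 |  15 | bcafbcdcfafdfe
   4 |  19 | bcdcfafdfe
   5 |  16 | cafbcdcfafdfe
   6 |   7 | cccedfafbcafbcdcfafdfe
   7 |   8 | ccedfafbcafbcdcfafdfe
   8 |  20 | cdcfafdfe
   9 |   3 | cdfdcccedfafbcafbcdcfafdfe
  10 |   9 | cedfafbcafbcdcfafdfe
  11 |  22 | cfafdfe
  12 |   6 | dcccedfafbcafbcdcfafdfe
  13 |   2 | dcdfdcccedfafbcafbcdcfafdfe
  14 |  21 | dcfafdfe
  15 |  11 | dfafbcafbcdcfafdfe
  16 |   4 | dfdcccedfafbcafbcdcfafdfe
  17 |   0 | dfdcdfdcccedfafbcafbcdcfafdfe
  18 |  26 | dfe
  19 |  28 | e
  20 |  10 | edfafbcafbcdcfafdfe
  21 |  12 | fafbcafbcdcfafdfe
  22 |  23 | fafdfe
  23 |  14 | fbcafbcdcfafdfe
  24 |  18 | fbcdcfafdfe
  25 |   5 | fdcccedfafbcafbcdcfafdfe
  26 |   1 | fdcdfdcccedfafbcafbcdcfafdfe
  27 |  25 | fdfe
  28 |  27 | fe

SA = [13, 17, 24, 15, 19, 16, 7, 8, 20, 3, 9, 22, 6, 2, 21, 11, 4, 0, 26, 28, 10, 12, 23, 14, 18, 5, 1, 25, 27]
rank  pair      lcp
   1  s[13:],s[17:]  4  'afbc'
   2  s[17:],s[24:]  2  'af'
   3  s[24:],s[15:]  0  ''
   4  s[15:],s[19:]  2  'bc'
   5  s[19:],s[16:]  0  ''
   6  s[16:],s[7:]  1  'c'
   7  s[7:],s[8:]  2  'cc'
   8  s[8:],s[20:]  1  'c'
   9  s[20:],s[3:]  2  'cd'
  10  s[3:],s[9:]  1  'c'
  11  s[9:],s[22:]  1  'c'
  12  s[22:],s[6:]  0  ''
  13  s[6:],s[2:]  2  'dc'
  14  s[2:],s[21:]  2  'dc'
  15  s[21:],s[11:]  1  'd'
  16  s[11:],s[4:]  2  'df'
  17  s[4:],s[0:]  4  'dfdc'
  18  s[0:],s[26:]  2  'df'
  19  s[26:],s[28:]  0  ''
  20  s[28:],s[10:]  1  'e'
  21  s[10:],s[12:]  0  ''
  22  s[12:],s[23:]  3  'faf'
  23  s[23:],s[14:]  1  'f'
  24  s[14:],s[18:]  3  'fbc'
  25  s[18:],s[5:]  1  'f'
  26  s[5:],s[1:]  3  'fdc'
  27  s[1:],s[25:]  2  'fd'
  28  s[25:],s[27:]  1  'f'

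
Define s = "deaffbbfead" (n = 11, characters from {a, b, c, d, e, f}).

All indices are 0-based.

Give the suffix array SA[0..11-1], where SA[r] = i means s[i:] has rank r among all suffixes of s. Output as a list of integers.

[9, 2, 5, 6, 10, 0, 8, 1, 4, 7, 3]

rank→(start, suffix):
  0 → (9, 'ad')
  1 → (2, 'affbbfead')
  2 → (5, 'bbfead')
  3 → (6, 'bfead')
  4 → (10, 'd')
  5 → (0, 'deaffbbfead')
  6 → (8, 'ead')
  7 → (1, 'eaffbbfead')
  8 → (4, 'fbbfead')
  9 → (7, 'fead')
  10 → (3, 'ffbbfead')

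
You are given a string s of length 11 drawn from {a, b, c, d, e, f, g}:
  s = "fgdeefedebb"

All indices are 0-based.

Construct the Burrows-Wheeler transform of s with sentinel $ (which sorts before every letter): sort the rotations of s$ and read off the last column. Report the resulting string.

bbeegdfdee$f

rank  rotation      last
    0  $fgdeefedebb  b
    1  b$fgdeefedeb  b
    2  bb$fgdeefede  e
    3  debb$fgdeefe  e
    4  deefedebb$fg  g
    5  ebb$fgdeefed  d
    6  edebb$fgdeef  f
    7  eefedebb$fgd  d
    8  efedebb$fgde  e
    9  fedebb$fgdee  e
   10  fgdeefedebb$  $
   11  gdeefedebb$f  f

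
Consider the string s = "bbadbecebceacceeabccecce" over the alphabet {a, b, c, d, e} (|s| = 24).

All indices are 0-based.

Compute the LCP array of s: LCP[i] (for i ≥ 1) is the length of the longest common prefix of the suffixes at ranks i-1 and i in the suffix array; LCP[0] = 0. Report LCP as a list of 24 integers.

[0, 1, 1, 0, 1, 1, 2, 1, 0, 3, 3, 1, 2, 2, 2, 2, 0, 0, 1, 2, 1, 1, 2, 1]

rank | idx | suffix
   0 |  16 | abccecce
   1 |  11 | acceeabccecce
   2 |   2 | adbecebceacceeabccecce
   3 |   1 | badbecebceacceeabccecce
   4 |   0 | bbadbecebceacceeabccecce
   5 |  17 | bccecce
   6 |   8 | bceacceeabccecce
   7 |   4 | becebceacceeabccecce
   8 |  21 | cce
   9 |  18 | ccecce
  10 |  12 | cceeabccecce
  11 |  22 | ce
  12 |   9 | ceacceeabccecce
  13 |   6 | cebceacceeabccecce
  14 |  19 | cecce
  15 |  13 | ceeabccecce
  16 |   3 | dbecebceacceeabccecce
  17 |  23 | e
  18 |  15 | eabccecce
  19 |  10 | eacceeabccecce
  20 |   7 | ebceacceeabccecce
  21 |  20 | ecce
  22 |   5 | ecebceacceeabccecce
  23 |  14 | eeabccecce

SA = [16, 11, 2, 1, 0, 17, 8, 4, 21, 18, 12, 22, 9, 6, 19, 13, 3, 23, 15, 10, 7, 20, 5, 14]
i: (SA[i-1],SA[i]) lcp shared
  1: (16,11) 1 'a'
  2: (11,2) 1 'a'
  3: (2,1) 0 ''
  4: (1,0) 1 'b'
  5: (0,17) 1 'b'
  6: (17,8) 2 'bc'
  7: (8,4) 1 'b'
  8: (4,21) 0 ''
  9: (21,18) 3 'cce'
  10: (18,12) 3 'cce'
  11: (12,22) 1 'c'
  12: (22,9) 2 'ce'
  13: (9,6) 2 'ce'
  14: (6,19) 2 'ce'
  15: (19,13) 2 'ce'
  16: (13,3) 0 ''
  17: (3,23) 0 ''
  18: (23,15) 1 'e'
  19: (15,10) 2 'ea'
  20: (10,7) 1 'e'
  21: (7,20) 1 'e'
  22: (20,5) 2 'ec'
  23: (5,14) 1 'e'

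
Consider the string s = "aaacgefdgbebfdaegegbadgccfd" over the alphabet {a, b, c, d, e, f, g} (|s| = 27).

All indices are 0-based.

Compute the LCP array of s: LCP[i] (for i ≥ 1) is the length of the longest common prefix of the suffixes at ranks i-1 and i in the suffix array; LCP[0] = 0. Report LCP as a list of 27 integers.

rank | idx | suffix
   0 |   0 | aaacgefdgbebfdaegegbadgccfd
   1 |   1 | aacgefdgbebfdaegegbadgccfd
   2 |   2 | acgefdgbebfdaegegbadgccfd
   3 |  20 | adgccfd
   4 |  14 | aegegbadgccfd
   5 |  19 | badgccfd
   6 |   9 | bebfdaegegbadgccfd
   7 |  11 | bfdaegegbadgccfd
   8 |  23 | ccfd
   9 |  24 | cfd
  10 |   3 | cgefdgbebfdaegegbadgccfd
  11 |  26 | d
  12 |  13 | daegegbadgccfd
  13 |   7 | dgbebfdaegegbadgccfd
  14 |  21 | dgccfd
  15 |  10 | ebfdaegegbadgccfd
  16 |   5 | efdgbebfdaegegbadgccfd
  17 |  17 | egbadgccfd
  18 |  15 | egegbadgccfd
  19 |  25 | fd
  20 |  12 | fdaegegbadgccfd
  21 |   6 | fdgbebfdaegegbadgccfd
  22 |  18 | gbadgccfd
  23 |   8 | gbebfdaegegbadgccfd
  24 |  22 | gccfd
  25 |   4 | gefdgbebfdaegegbadgccfd
  26 |  16 | gegbadgccfd

SA = [0, 1, 2, 20, 14, 19, 9, 11, 23, 24, 3, 26, 13, 7, 21, 10, 5, 17, 15, 25, 12, 6, 18, 8, 22, 4, 16]
[i] adj suffixes → lcp
  [1] 0/1 → 2 ('aa')
  [2] 1/2 → 1 ('a')
  [3] 2/20 → 1 ('a')
  [4] 20/14 → 1 ('a')
  [5] 14/19 → 0 ('')
  [6] 19/9 → 1 ('b')
  [7] 9/11 → 1 ('b')
  [8] 11/23 → 0 ('')
  [9] 23/24 → 1 ('c')
  [10] 24/3 → 1 ('c')
  [11] 3/26 → 0 ('')
  [12] 26/13 → 1 ('d')
  [13] 13/7 → 1 ('d')
  [14] 7/21 → 2 ('dg')
  [15] 21/10 → 0 ('')
  [16] 10/5 → 1 ('e')
  [17] 5/17 → 1 ('e')
  [18] 17/15 → 2 ('eg')
  [19] 15/25 → 0 ('')
  [20] 25/12 → 2 ('fd')
  [21] 12/6 → 2 ('fd')
  [22] 6/18 → 0 ('')
  [23] 18/8 → 2 ('gb')
  [24] 8/22 → 1 ('g')
  [25] 22/4 → 1 ('g')
  [26] 4/16 → 2 ('ge')

[0, 2, 1, 1, 1, 0, 1, 1, 0, 1, 1, 0, 1, 1, 2, 0, 1, 1, 2, 0, 2, 2, 0, 2, 1, 1, 2]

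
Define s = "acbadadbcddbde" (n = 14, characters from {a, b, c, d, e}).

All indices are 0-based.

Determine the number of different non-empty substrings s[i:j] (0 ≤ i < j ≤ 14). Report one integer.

94

sorted suffixes:
  #0 SA[0]=0  'acbadadbcddbde'
  #1 SA[1]=3  'adadbcddbde'
  #2 SA[2]=5  'adbcddbde'
  #3 SA[3]=2  'badadbcddbde'
  #4 SA[4]=7  'bcddbde'
  #5 SA[5]=11  'bde'
  #6 SA[6]=1  'cbadadbcddbde'
  #7 SA[7]=8  'cddbde'
  #8 SA[8]=4  'dadbcddbde'
  #9 SA[9]=6  'dbcddbde'
  #10 SA[10]=10  'dbde'
  #11 SA[11]=9  'ddbde'
  #12 SA[12]=12  'de'
  #13 SA[13]=13  'e'

SA = [0, 3, 5, 2, 7, 11, 1, 8, 4, 6, 10, 9, 12, 13]
i: (SA[i-1],SA[i]) lcp shared
  1: (0,3) 1 'a'
  2: (3,5) 2 'ad'
  3: (5,2) 0 ''
  4: (2,7) 1 'b'
  5: (7,11) 1 'b'
  6: (11,1) 0 ''
  7: (1,8) 1 'c'
  8: (8,4) 0 ''
  9: (4,6) 1 'd'
  10: (6,10) 2 'db'
  11: (10,9) 1 'd'
  12: (9,12) 1 'd'
  13: (12,13) 0 ''

n(n+1)/2 = 14·15/2 = 105
Σ LCP = 0 + 1 + 2 + 0 + 1 + 1 + 0 + 1 + 0 + 1 + 2 + 1 + 1 + 0 = 11
distinct = 105 − 11 = 94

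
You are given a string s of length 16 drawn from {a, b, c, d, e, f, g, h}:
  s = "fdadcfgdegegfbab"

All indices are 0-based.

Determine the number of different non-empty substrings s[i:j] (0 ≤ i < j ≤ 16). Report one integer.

sorted suffixes:
  #0 SA[0]=14  'ab'
  #1 SA[1]=2  'adcfgdegegfbab'
  #2 SA[2]=15  'b'
  #3 SA[3]=13  'bab'
  #4 SA[4]=4  'cfgdegegfbab'
  #5 SA[5]=1  'dadcfgdegegfbab'
  #6 SA[6]=3  'dcfgdegegfbab'
  #7 SA[7]=7  'degegfbab'
  #8 SA[8]=8  'egegfbab'
  #9 SA[9]=10  'egfbab'
  #10 SA[10]=12  'fbab'
  #11 SA[11]=0  'fdadcfgdegegfbab'
  #12 SA[12]=5  'fgdegegfbab'
  #13 SA[13]=6  'gdegegfbab'
  #14 SA[14]=9  'gegfbab'
  #15 SA[15]=11  'gfbab'

SA = [14, 2, 15, 13, 4, 1, 3, 7, 8, 10, 12, 0, 5, 6, 9, 11]
[i] adj suffixes → lcp
  [1] 14/2 → 1 ('a')
  [2] 2/15 → 0 ('')
  [3] 15/13 → 1 ('b')
  [4] 13/4 → 0 ('')
  [5] 4/1 → 0 ('')
  [6] 1/3 → 1 ('d')
  [7] 3/7 → 1 ('d')
  [8] 7/8 → 0 ('')
  [9] 8/10 → 2 ('eg')
  [10] 10/12 → 0 ('')
  [11] 12/0 → 1 ('f')
  [12] 0/5 → 1 ('f')
  [13] 5/6 → 0 ('')
  [14] 6/9 → 1 ('g')
  [15] 9/11 → 1 ('g')

n(n+1)/2 = 16·17/2 = 136
Σ LCP = 0 + 1 + 0 + 1 + 0 + 0 + 1 + 1 + 0 + 2 + 0 + 1 + 1 + 0 + 1 + 1 = 10
distinct = 136 − 10 = 126

126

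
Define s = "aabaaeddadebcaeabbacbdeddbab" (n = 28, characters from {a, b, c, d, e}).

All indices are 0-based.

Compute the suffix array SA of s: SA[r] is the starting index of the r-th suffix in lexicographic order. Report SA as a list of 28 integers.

rank→(start, suffix):
  0 → (0, 'aabaaeddadebcaeabbacbdeddbab')
  1 → (3, 'aaeddadebcaeabbacbdeddbab')
  2 → (26, 'ab')
  3 → (1, 'abaaeddadebcaeabbacbdeddbab')
  4 → (15, 'abbacbdeddbab')
  5 → (18, 'acbdeddbab')
  6 → (8, 'adebcaeabbacbdeddbab')
  7 → (13, 'aeabbacbdeddbab')
  8 → (4, 'aeddadebcaeabbacbdeddbab')
  9 → (27, 'b')
  10 → (2, 'baaeddadebcaeabbacbdeddbab')
  11 → (25, 'bab')
  12 → (17, 'bacbdeddbab')
  13 → (16, 'bbacbdeddbab')
  14 → (11, 'bcaeabbacbdeddbab')
  15 → (20, 'bdeddbab')
  16 → (12, 'caeabbacbdeddbab')
  17 → (19, 'cbdeddbab')
  18 → (7, 'dadebcaeabbacbdeddbab')
  19 → (24, 'dbab')
  20 → (6, 'ddadebcaeabbacbdeddbab')
  21 → (23, 'ddbab')
  22 → (9, 'debcaeabbacbdeddbab')
  23 → (21, 'deddbab')
  24 → (14, 'eabbacbdeddbab')
  25 → (10, 'ebcaeabbacbdeddbab')
  26 → (5, 'eddadebcaeabbacbdeddbab')
  27 → (22, 'eddbab')

[0, 3, 26, 1, 15, 18, 8, 13, 4, 27, 2, 25, 17, 16, 11, 20, 12, 19, 7, 24, 6, 23, 9, 21, 14, 10, 5, 22]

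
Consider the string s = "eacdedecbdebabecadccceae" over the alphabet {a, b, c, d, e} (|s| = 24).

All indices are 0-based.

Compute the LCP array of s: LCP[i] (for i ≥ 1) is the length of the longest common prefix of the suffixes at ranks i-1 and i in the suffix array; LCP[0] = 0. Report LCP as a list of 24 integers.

sorted suffixes:
  #0 SA[0]=12  'abecadccceae'
  #1 SA[1]=1  'acdedecbdebabecadccceae'
  #2 SA[2]=16  'adccceae'
  #3 SA[3]=22  'ae'
  #4 SA[4]=11  'babecadccceae'
  #5 SA[5]=8  'bdebabecadccceae'
  #6 SA[6]=13  'becadccceae'
  #7 SA[7]=15  'cadccceae'
  #8 SA[8]=7  'cbdebabecadccceae'
  #9 SA[9]=18  'ccceae'
  #10 SA[10]=19  'cceae'
  #11 SA[11]=2  'cdedecbdebabecadccceae'
  #12 SA[12]=20  'ceae'
  #13 SA[13]=17  'dccceae'
  #14 SA[14]=9  'debabecadccceae'
  #15 SA[15]=5  'decbdebabecadccceae'
  #16 SA[16]=3  'dedecbdebabecadccceae'
  #17 SA[17]=23  'e'
  #18 SA[18]=0  'eacdedecbdebabecadccceae'
  #19 SA[19]=21  'eae'
  #20 SA[20]=10  'ebabecadccceae'
  #21 SA[21]=14  'ecadccceae'
  #22 SA[22]=6  'ecbdebabecadccceae'
  #23 SA[23]=4  'edecbdebabecadccceae'

SA = [12, 1, 16, 22, 11, 8, 13, 15, 7, 18, 19, 2, 20, 17, 9, 5, 3, 23, 0, 21, 10, 14, 6, 4]
rank  pair      lcp
   1  s[12:],s[1:]  1  'a'
   2  s[1:],s[16:]  1  'a'
   3  s[16:],s[22:]  1  'a'
   4  s[22:],s[11:]  0  ''
   5  s[11:],s[8:]  1  'b'
   6  s[8:],s[13:]  1  'b'
   7  s[13:],s[15:]  0  ''
   8  s[15:],s[7:]  1  'c'
   9  s[7:],s[18:]  1  'c'
  10  s[18:],s[19:]  2  'cc'
  11  s[19:],s[2:]  1  'c'
  12  s[2:],s[20:]  1  'c'
  13  s[20:],s[17:]  0  ''
  14  s[17:],s[9:]  1  'd'
  15  s[9:],s[5:]  2  'de'
  16  s[5:],s[3:]  2  'de'
  17  s[3:],s[23:]  0  ''
  18  s[23:],s[0:]  1  'e'
  19  s[0:],s[21:]  2  'ea'
  20  s[21:],s[10:]  1  'e'
  21  s[10:],s[14:]  1  'e'
  22  s[14:],s[6:]  2  'ec'
  23  s[6:],s[4:]  1  'e'

[0, 1, 1, 1, 0, 1, 1, 0, 1, 1, 2, 1, 1, 0, 1, 2, 2, 0, 1, 2, 1, 1, 2, 1]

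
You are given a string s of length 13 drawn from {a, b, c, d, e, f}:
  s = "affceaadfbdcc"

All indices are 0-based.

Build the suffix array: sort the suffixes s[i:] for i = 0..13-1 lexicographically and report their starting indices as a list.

[5, 6, 0, 9, 12, 11, 3, 10, 7, 4, 8, 2, 1]

sorted suffixes:
  #0 SA[0]=5  'aadfbdcc'
  #1 SA[1]=6  'adfbdcc'
  #2 SA[2]=0  'affceaadfbdcc'
  #3 SA[3]=9  'bdcc'
  #4 SA[4]=12  'c'
  #5 SA[5]=11  'cc'
  #6 SA[6]=3  'ceaadfbdcc'
  #7 SA[7]=10  'dcc'
  #8 SA[8]=7  'dfbdcc'
  #9 SA[9]=4  'eaadfbdcc'
  #10 SA[10]=8  'fbdcc'
  #11 SA[11]=2  'fceaadfbdcc'
  #12 SA[12]=1  'ffceaadfbdcc'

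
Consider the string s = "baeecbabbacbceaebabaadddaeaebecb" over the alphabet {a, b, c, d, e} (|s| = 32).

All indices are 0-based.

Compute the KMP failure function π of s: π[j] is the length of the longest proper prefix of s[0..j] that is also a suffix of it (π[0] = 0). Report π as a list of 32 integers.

[0, 0, 0, 0, 0, 1, 2, 1, 1, 2, 0, 1, 0, 0, 0, 0, 1, 2, 1, 2, 0, 0, 0, 0, 0, 0, 0, 0, 1, 0, 0, 1]

π[0] = 0
j=1 s[j]='a': π[1]=0 (border '')
j=2 s[j]='e': π[2]=0 (border '')
j=3 s[j]='e': π[3]=0 (border '')
j=4 s[j]='c': π[4]=0 (border '')
j=5 s[j]='b': π[5]=1 (border 'b')
j=6 s[j]='a': π[6]=2 (border 'ba')
j=7 s[j]='b': k: 2→0; π[7]=1 (border 'b')
j=8 s[j]='b': k: 1→0; π[8]=1 (border 'b')
j=9 s[j]='a': π[9]=2 (border 'ba')
j=10 s[j]='c': k: 2→0; π[10]=0 (border '')
j=11 s[j]='b': π[11]=1 (border 'b')
j=12 s[j]='c': k: 1→0; π[12]=0 (border '')
j=13 s[j]='e': π[13]=0 (border '')
j=14 s[j]='a': π[14]=0 (border '')
j=15 s[j]='e': π[15]=0 (border '')
j=16 s[j]='b': π[16]=1 (border 'b')
j=17 s[j]='a': π[17]=2 (border 'ba')
j=18 s[j]='b': k: 2→0; π[18]=1 (border 'b')
j=19 s[j]='a': π[19]=2 (border 'ba')
j=20 s[j]='a': k: 2→0; π[20]=0 (border '')
j=21 s[j]='d': π[21]=0 (border '')
j=22 s[j]='d': π[22]=0 (border '')
j=23 s[j]='d': π[23]=0 (border '')
j=24 s[j]='a': π[24]=0 (border '')
j=25 s[j]='e': π[25]=0 (border '')
j=26 s[j]='a': π[26]=0 (border '')
j=27 s[j]='e': π[27]=0 (border '')
j=28 s[j]='b': π[28]=1 (border 'b')
j=29 s[j]='e': k: 1→0; π[29]=0 (border '')
j=30 s[j]='c': π[30]=0 (border '')
j=31 s[j]='b': π[31]=1 (border 'b')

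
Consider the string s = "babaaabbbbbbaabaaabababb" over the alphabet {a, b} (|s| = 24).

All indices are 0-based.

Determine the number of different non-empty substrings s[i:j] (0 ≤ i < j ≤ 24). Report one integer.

233

rank | idx | suffix
   0 |  15 | aaabababb
   1 |   3 | aaabbbbbbaabaaabababb
   2 |  12 | aabaaabababb
   3 |  16 | aabababb
   4 |   4 | aabbbbbbaabaaabababb
   5 |  13 | abaaabababb
   6 |   1 | abaaabbbbbbaabaaabababb
   7 |  17 | abababb
   8 |  19 | ababb
   9 |  21 | abb
  10 |   5 | abbbbbbaabaaabababb
  11 |  23 | b
  12 |  14 | baaabababb
  13 |   2 | baaabbbbbbaabaaabababb
  14 |  11 | baabaaabababb
  15 |   0 | babaaabbbbbbaabaaabababb
  16 |  18 | bababb
  17 |  20 | babb
  18 |  22 | bb
  19 |  10 | bbaabaaabababb
  20 |   9 | bbbaabaaabababb
  21 |   8 | bbbbaabaaabababb
  22 |   7 | bbbbbaabaaabababb
  23 |   6 | bbbbbbaabaaabababb

SA = [15, 3, 12, 16, 4, 13, 1, 17, 19, 21, 5, 23, 14, 2, 11, 0, 18, 20, 22, 10, 9, 8, 7, 6]
rank  pair      lcp
   1  s[15:],s[3:]  4  'aaab'
   2  s[3:],s[12:]  2  'aa'
   3  s[12:],s[16:]  4  'aaba'
   4  s[16:],s[4:]  3  'aab'
   5  s[4:],s[13:]  1  'a'
   6  s[13:],s[1:]  6  'abaaab'
   7  s[1:],s[17:]  3  'aba'
   8  s[17:],s[19:]  4  'abab'
   9  s[19:],s[21:]  2  'ab'
  10  s[21:],s[5:]  3  'abb'
  11  s[5:],s[23:]  0  ''
  12  s[23:],s[14:]  1  'b'
  13  s[14:],s[2:]  5  'baaab'
  14  s[2:],s[11:]  3  'baa'
  15  s[11:],s[0:]  2  'ba'
  16  s[0:],s[18:]  4  'baba'
  17  s[18:],s[20:]  3  'bab'
  18  s[20:],s[22:]  1  'b'
  19  s[22:],s[10:]  2  'bb'
  20  s[10:],s[9:]  2  'bb'
  21  s[9:],s[8:]  3  'bbb'
  22  s[8:],s[7:]  4  'bbbb'
  23  s[7:],s[6:]  5  'bbbbb'

n(n+1)/2 = 24·25/2 = 300
Σ LCP = 0 + 4 + 2 + 4 + 3 + 1 + 6 + 3 + 4 + 2 + 3 + 0 + 1 + 5 + 3 + 2 + 4 + 3 + 1 + 2 + 2 + 3 + 4 + 5 = 67
distinct = 300 − 67 = 233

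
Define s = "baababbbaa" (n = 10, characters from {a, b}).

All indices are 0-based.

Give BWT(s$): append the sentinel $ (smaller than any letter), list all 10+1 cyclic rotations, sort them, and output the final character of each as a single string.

rank  rotation     last
    0  $baababbbaa  a
    1  a$baababbba  a
    2  aa$baababbb  b
    3  aababbbaa$b  b
    4  ababbbaa$ba  a
    5  abbbaa$baab  b
    6  baa$baababb  b
    7  baababbbaa$  $
    8  babbbaa$baa  a
    9  bbaa$baabab  b
   10  bbbaa$baaba  a

aabbabb$aba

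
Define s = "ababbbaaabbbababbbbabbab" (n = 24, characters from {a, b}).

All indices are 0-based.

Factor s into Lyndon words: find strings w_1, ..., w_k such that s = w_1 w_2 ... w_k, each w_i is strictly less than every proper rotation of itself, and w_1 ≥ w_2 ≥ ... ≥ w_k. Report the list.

emit factor 1: 'ababbb' (i=0, period=6)
emit factor 2: 'aaabbbababbbbabbab' (i=6, period=18)

["ababbb", "aaabbbababbbbabbab"]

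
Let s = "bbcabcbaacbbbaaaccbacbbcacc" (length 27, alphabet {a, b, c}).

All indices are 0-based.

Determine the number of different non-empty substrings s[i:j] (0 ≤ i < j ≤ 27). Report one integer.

sorted suffixes:
  #0 SA[0]=13  'aaaccbacbbcacc'
  #1 SA[1]=7  'aacbbbaaaccbacbbcacc'
  #2 SA[2]=14  'aaccbacbbcacc'
  #3 SA[3]=3  'abcbaacbbbaaaccbacbbcacc'
  #4 SA[4]=8  'acbbbaaaccbacbbcacc'
  #5 SA[5]=19  'acbbcacc'
  #6 SA[6]=24  'acc'
  #7 SA[7]=15  'accbacbbcacc'
  #8 SA[8]=12  'baaaccbacbbcacc'
  #9 SA[9]=6  'baacbbbaaaccbacbbcacc'
  #10 SA[10]=18  'bacbbcacc'
  #11 SA[11]=11  'bbaaaccbacbbcacc'
  #12 SA[12]=10  'bbbaaaccbacbbcacc'
  #13 SA[13]=0  'bbcabcbaacbbbaaaccbacbbcacc'
  #14 SA[14]=21  'bbcacc'
  #15 SA[15]=1  'bcabcbaacbbbaaaccbacbbcacc'
  #16 SA[16]=22  'bcacc'
  #17 SA[17]=4  'bcbaacbbbaaaccbacbbcacc'
  #18 SA[18]=26  'c'
  #19 SA[19]=2  'cabcbaacbbbaaaccbacbbcacc'
  #20 SA[20]=23  'cacc'
  #21 SA[21]=5  'cbaacbbbaaaccbacbbcacc'
  #22 SA[22]=17  'cbacbbcacc'
  #23 SA[23]=9  'cbbbaaaccbacbbcacc'
  #24 SA[24]=20  'cbbcacc'
  #25 SA[25]=25  'cc'
  #26 SA[26]=16  'ccbacbbcacc'

SA = [13, 7, 14, 3, 8, 19, 24, 15, 12, 6, 18, 11, 10, 0, 21, 1, 22, 4, 26, 2, 23, 5, 17, 9, 20, 25, 16]
[i] adj suffixes → lcp
  [1] 13/7 → 2 ('aa')
  [2] 7/14 → 3 ('aac')
  [3] 14/3 → 1 ('a')
  [4] 3/8 → 1 ('a')
  [5] 8/19 → 4 ('acbb')
  [6] 19/24 → 2 ('ac')
  [7] 24/15 → 3 ('acc')
  [8] 15/12 → 0 ('')
  [9] 12/6 → 3 ('baa')
  [10] 6/18 → 2 ('ba')
  [11] 18/11 → 1 ('b')
  [12] 11/10 → 2 ('bb')
  [13] 10/0 → 2 ('bb')
  [14] 0/21 → 4 ('bbca')
  [15] 21/1 → 1 ('b')
  [16] 1/22 → 3 ('bca')
  [17] 22/4 → 2 ('bc')
  [18] 4/26 → 0 ('')
  [19] 26/2 → 1 ('c')
  [20] 2/23 → 2 ('ca')
  [21] 23/5 → 1 ('c')
  [22] 5/17 → 3 ('cba')
  [23] 17/9 → 2 ('cb')
  [24] 9/20 → 3 ('cbb')
  [25] 20/25 → 1 ('c')
  [26] 25/16 → 2 ('cc')

n(n+1)/2 = 27·28/2 = 378
Σ LCP = 0 + 2 + 3 + 1 + 1 + 4 + 2 + 3 + 0 + 3 + 2 + 1 + 2 + 2 + 4 + 1 + 3 + 2 + 0 + 1 + 2 + 1 + 3 + 2 + 3 + 1 + 2 = 51
distinct = 378 − 51 = 327

327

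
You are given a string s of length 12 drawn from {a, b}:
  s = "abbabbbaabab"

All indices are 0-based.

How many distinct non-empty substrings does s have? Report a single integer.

58

rank | idx | suffix
   0 |   7 | aabab
   1 |  10 | ab
   2 |   8 | abab
   3 |   0 | abbabbbaabab
   4 |   3 | abbbaabab
   5 |  11 | b
   6 |   6 | baabab
   7 |   9 | bab
   8 |   2 | babbbaabab
   9 |   5 | bbaabab
  10 |   1 | bbabbbaabab
  11 |   4 | bbbaabab

SA = [7, 10, 8, 0, 3, 11, 6, 9, 2, 5, 1, 4]
[i] adj suffixes → lcp
  [1] 7/10 → 1 ('a')
  [2] 10/8 → 2 ('ab')
  [3] 8/0 → 2 ('ab')
  [4] 0/3 → 3 ('abb')
  [5] 3/11 → 0 ('')
  [6] 11/6 → 1 ('b')
  [7] 6/9 → 2 ('ba')
  [8] 9/2 → 3 ('bab')
  [9] 2/5 → 1 ('b')
  [10] 5/1 → 3 ('bba')
  [11] 1/4 → 2 ('bb')

n(n+1)/2 = 12·13/2 = 78
Σ LCP = 0 + 1 + 2 + 2 + 3 + 0 + 1 + 2 + 3 + 1 + 3 + 2 = 20
distinct = 78 − 20 = 58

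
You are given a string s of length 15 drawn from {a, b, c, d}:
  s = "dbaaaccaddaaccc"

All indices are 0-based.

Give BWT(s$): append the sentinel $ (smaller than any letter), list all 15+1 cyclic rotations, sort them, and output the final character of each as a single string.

cbadaacdcccaad$a

rank  rotation          last
    0  $dbaaaccaddaaccc  c
    1  aaaccaddaaccc$db  b
    2  aaccaddaaccc$dba  a
    3  aaccc$dbaaaccadd  d
    4  accaddaaccc$dbaa  a
    5  accc$dbaaaccadda  a
    6  addaaccc$dbaaacc  c
    7  baaaccaddaaccc$d  d
    8  c$dbaaaccaddaacc  c
    9  caddaaccc$dbaaac  c
   10  cc$dbaaaccaddaac  c
   11  ccaddaaccc$dbaaa  a
   12  ccc$dbaaaccaddaa  a
   13  daaccc$dbaaaccad  d
   14  dbaaaccaddaaccc$  $
   15  ddaaccc$dbaaacca  a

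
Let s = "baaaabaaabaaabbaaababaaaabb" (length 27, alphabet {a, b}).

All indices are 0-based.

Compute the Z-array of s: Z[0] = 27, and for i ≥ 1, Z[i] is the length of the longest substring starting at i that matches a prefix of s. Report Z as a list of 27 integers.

[27, 0, 0, 0, 0, 4, 0, 0, 0, 4, 0, 0, 0, 1, 4, 0, 0, 0, 2, 0, 6, 0, 0, 0, 0, 1, 1]

Z[0]=27
i=1: outside box; Z[1]=0
i=2: outside box; Z[2]=0
i=3: outside box; Z[3]=0
i=4: outside box; Z[4]=0
i=5: outside box; Z[5]=4 extend→box=[5,9)
i=6: min(r-i=3, Z[1]=0)=0; Z[6]=0
i=7: min(r-i=2, Z[2]=0)=0; Z[7]=0
i=8: min(r-i=1, Z[3]=0)=0; Z[8]=0
i=9: outside box; Z[9]=4 extend→box=[9,13)
i=10: min(r-i=3, Z[1]=0)=0; Z[10]=0
i=11: min(r-i=2, Z[2]=0)=0; Z[11]=0
i=12: min(r-i=1, Z[3]=0)=0; Z[12]=0
i=13: outside box; Z[13]=1 extend→box=[13,14)
i=14: outside box; Z[14]=4 extend→box=[14,18)
i=15: min(r-i=3, Z[1]=0)=0; Z[15]=0
i=16: min(r-i=2, Z[2]=0)=0; Z[16]=0
i=17: min(r-i=1, Z[3]=0)=0; Z[17]=0
i=18: outside box; Z[18]=2 extend→box=[18,20)
i=19: min(r-i=1, Z[1]=0)=0; Z[19]=0
i=20: outside box; Z[20]=6 extend→box=[20,26)
i=21: min(r-i=5, Z[1]=0)=0; Z[21]=0
i=22: min(r-i=4, Z[2]=0)=0; Z[22]=0
i=23: min(r-i=3, Z[3]=0)=0; Z[23]=0
i=24: min(r-i=2, Z[4]=0)=0; Z[24]=0
i=25: min(r-i=1, Z[5]=4)=1; Z[25]=1
i=26: outside box; Z[26]=1 extend→box=[26,27)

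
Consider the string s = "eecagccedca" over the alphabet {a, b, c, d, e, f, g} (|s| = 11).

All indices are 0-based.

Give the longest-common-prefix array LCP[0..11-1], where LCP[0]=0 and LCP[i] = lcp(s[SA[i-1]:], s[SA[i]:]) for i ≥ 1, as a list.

rank→(start, suffix):
  0 → (10, 'a')
  1 → (3, 'agccedca')
  2 → (9, 'ca')
  3 → (2, 'cagccedca')
  4 → (5, 'ccedca')
  5 → (6, 'cedca')
  6 → (8, 'dca')
  7 → (1, 'ecagccedca')
  8 → (7, 'edca')
  9 → (0, 'eecagccedca')
  10 → (4, 'gccedca')

SA = [10, 3, 9, 2, 5, 6, 8, 1, 7, 0, 4]
i: (SA[i-1],SA[i]) lcp shared
  1: (10,3) 1 'a'
  2: (3,9) 0 ''
  3: (9,2) 2 'ca'
  4: (2,5) 1 'c'
  5: (5,6) 1 'c'
  6: (6,8) 0 ''
  7: (8,1) 0 ''
  8: (1,7) 1 'e'
  9: (7,0) 1 'e'
  10: (0,4) 0 ''

[0, 1, 0, 2, 1, 1, 0, 0, 1, 1, 0]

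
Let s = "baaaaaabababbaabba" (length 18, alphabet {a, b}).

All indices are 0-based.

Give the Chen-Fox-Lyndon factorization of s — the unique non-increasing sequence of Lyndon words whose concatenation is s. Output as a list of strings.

["b", "aaaaaabababbaabb", "a"]

emit factor 1: 'b' (i=0, period=1)
emit factor 2: 'aaaaaabababbaabb' (i=1, period=16)
emit factor 3: 'a' (i=17, period=1)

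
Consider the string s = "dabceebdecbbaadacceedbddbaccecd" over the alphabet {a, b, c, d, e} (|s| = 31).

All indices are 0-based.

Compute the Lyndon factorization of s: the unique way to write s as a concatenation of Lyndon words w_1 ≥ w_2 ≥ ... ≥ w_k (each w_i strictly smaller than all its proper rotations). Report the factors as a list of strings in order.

["d", "abceebdecbb", "aadacceedbddbaccecd"]

emit factor 1: 'd' (i=0, period=1)
emit factor 2: 'abceebdecbb' (i=1, period=11)
emit factor 3: 'aadacceedbddbaccecd' (i=12, period=19)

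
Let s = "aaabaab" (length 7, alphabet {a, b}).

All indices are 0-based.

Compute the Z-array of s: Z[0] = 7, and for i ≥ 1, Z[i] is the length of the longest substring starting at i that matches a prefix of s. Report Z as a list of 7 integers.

[7, 2, 1, 0, 2, 1, 0]

Z[0]=7
i=1: fresh scan; Z[1]=2 grow→box=[1,3)
i=2: min(r-i=1, Z[1]=2)=1; Z[2]=1
i=3: fresh scan; Z[3]=0
i=4: fresh scan; Z[4]=2 grow→box=[4,6)
i=5: min(r-i=1, Z[1]=2)=1; Z[5]=1
i=6: fresh scan; Z[6]=0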